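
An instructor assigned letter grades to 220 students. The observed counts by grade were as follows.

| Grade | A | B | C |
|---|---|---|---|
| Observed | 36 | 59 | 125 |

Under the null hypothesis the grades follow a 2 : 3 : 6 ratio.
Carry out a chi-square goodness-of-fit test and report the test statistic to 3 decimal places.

Ratio total = 11. Expected counts: 220×2/11 = 40, 220×3/11 = 60, 220×6/11 = 120.
cat         O        E   (O−E)²/E
A          36       40     0.4000
B          59       60     0.0167
C         125      120     0.2083
Sum = 0.625

0.625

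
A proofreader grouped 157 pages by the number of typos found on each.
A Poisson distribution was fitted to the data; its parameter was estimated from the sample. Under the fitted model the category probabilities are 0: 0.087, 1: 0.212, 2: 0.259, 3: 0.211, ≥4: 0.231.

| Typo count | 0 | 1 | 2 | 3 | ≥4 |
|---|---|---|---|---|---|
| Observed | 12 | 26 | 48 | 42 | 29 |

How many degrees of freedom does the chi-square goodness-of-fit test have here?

3

There are k = 5 categories and 1 parameter estimated from the data, so df = 5 − 1 − 1 = 3.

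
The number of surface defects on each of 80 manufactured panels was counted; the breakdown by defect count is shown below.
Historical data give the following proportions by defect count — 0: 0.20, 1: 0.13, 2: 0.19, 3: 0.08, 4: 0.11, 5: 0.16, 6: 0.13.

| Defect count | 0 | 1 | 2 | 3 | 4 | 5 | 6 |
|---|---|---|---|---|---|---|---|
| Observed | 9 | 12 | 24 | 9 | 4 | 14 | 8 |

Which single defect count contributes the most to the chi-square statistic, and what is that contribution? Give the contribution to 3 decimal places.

2, 5.095

Expected counts E_i = n·p_i: 80×0.20 = 16, 80×0.13 = 10.4, 80×0.19 = 15.2, 80×0.08 = 6.4, 80×0.11 = 8.8, 80×0.16 = 12.8, 80×0.13 = 10.4.
χ² = (9−16)²/16 + (12−10.4)²/10.4 + (24−15.2)²/15.2 + (9−6.4)²/6.4 + (4−8.8)²/8.8 + (14−12.8)²/12.8 + (8−10.4)²/10.4
   = 3.0625 + 0.2462 + 5.0947 + 1.0563 + 2.6182 + 0.1125 + 0.5538
The largest term is for 2: 5.095.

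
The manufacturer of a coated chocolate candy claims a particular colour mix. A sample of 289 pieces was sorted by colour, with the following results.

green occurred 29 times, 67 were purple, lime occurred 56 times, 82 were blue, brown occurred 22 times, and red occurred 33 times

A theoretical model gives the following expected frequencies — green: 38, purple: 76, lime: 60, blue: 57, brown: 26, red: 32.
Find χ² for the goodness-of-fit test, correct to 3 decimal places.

green: (29 − 38)²/38 = 81/38 = 2.1316
purple: (67 − 76)²/76 = 81/76 = 1.0658
lime: (56 − 60)²/60 = 16/60 = 0.2667
blue: (82 − 57)²/57 = 625/57 = 10.9649
brown: (22 − 26)²/26 = 16/26 = 0.6154
red: (33 − 32)²/32 = 1/32 = 0.0313
Sum = 15.076

15.076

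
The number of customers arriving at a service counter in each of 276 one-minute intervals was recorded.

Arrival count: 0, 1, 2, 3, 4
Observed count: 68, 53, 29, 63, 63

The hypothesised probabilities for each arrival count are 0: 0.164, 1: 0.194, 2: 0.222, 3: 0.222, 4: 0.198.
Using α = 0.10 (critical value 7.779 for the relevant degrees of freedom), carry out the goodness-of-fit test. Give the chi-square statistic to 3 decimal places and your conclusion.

Expected counts E_i = n·p_i: 276×0.164 = 45.264, 276×0.194 = 53.544, 276×0.222 = 61.272, 276×0.222 = 61.272, 276×0.198 = 54.648.
cat         O        E   (O−E)²/E
0          68   45.264    11.4202
1          53   53.544     0.0055
2          29   61.272    16.9977
3          63   61.272     0.0487
4          63   54.648     1.2765
Sum = 29.749
df = 4. Since 29.749 > 7.779, we reject H₀.

29.749; reject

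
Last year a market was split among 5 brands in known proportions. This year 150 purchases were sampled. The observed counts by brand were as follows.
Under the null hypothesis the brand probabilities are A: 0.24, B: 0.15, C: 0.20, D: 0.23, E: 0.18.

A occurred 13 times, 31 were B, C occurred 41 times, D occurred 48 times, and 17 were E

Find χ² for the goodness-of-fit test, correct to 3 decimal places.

30.925

Expected counts E_i = n·p_i: 150×0.24 = 36, 150×0.15 = 22.5, 150×0.20 = 30, 150×0.23 = 34.5, 150×0.18 = 27.
χ² = (13−36)²/36 + (31−22.5)²/22.5 + (41−30)²/30 + (48−34.5)²/34.5 + (17−27)²/27
   = 14.6944 + 3.2111 + 4.0333 + 5.2826 + 3.7037
Sum = 30.925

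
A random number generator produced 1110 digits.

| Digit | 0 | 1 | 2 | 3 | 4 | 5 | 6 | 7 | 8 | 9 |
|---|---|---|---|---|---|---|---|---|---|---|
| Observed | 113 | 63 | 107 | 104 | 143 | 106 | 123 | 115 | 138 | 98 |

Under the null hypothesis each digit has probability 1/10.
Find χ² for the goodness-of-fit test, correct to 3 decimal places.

Expected count for each of the 10 categories: 1110/10 = 111.
χ² = (113−111)²/111 + (63−111)²/111 + (107−111)²/111 + (104−111)²/111 + (143−111)²/111 + (106−111)²/111 + (123−111)²/111 + (115−111)²/111 + (138−111)²/111 + (98−111)²/111
   = 0.0360 + 20.7568 + 0.1441 + 0.4414 + 9.2252 + 0.2252 + 1.2973 + 0.1441 + 6.5676 + 1.5225
Sum = 40.360

40.360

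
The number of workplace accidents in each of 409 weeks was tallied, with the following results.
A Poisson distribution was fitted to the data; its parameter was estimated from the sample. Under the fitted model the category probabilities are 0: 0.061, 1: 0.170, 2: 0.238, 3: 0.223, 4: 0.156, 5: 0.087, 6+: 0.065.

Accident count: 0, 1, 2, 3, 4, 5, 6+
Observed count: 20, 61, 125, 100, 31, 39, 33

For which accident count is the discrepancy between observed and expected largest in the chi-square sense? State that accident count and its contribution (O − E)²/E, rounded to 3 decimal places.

4, 16.866

Expected counts E_i = n·p_i: 409×0.061 = 24.949, 409×0.170 = 69.53, 409×0.238 = 97.342, 409×0.223 = 91.207, 409×0.156 = 63.804, 409×0.087 = 35.583, 409×0.065 = 26.585.
0: (20 − 24.949)²/24.949 = 24.492601/24.949 = 0.9817
1: (61 − 69.53)²/69.53 = 72.7609/69.53 = 1.0465
2: (125 − 97.342)²/97.342 = 764.964964/97.342 = 7.8585
3: (100 − 91.207)²/91.207 = 77.316849/91.207 = 0.8477
4: (31 − 63.804)²/63.804 = 1076.102416/63.804 = 16.8658
5: (39 − 35.583)²/35.583 = 11.675889/35.583 = 0.3281
6+: (33 − 26.585)²/26.585 = 41.152225/26.585 = 1.5479
The largest term is for 4: 16.866.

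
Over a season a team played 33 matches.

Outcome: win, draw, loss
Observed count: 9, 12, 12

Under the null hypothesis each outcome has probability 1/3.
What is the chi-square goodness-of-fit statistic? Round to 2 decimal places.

Expected count for each of the 3 categories: 33/3 = 11.
χ² = (9−11)²/11 + (12−11)²/11 + (12−11)²/11
   = 0.364 + 0.091 + 0.091
Sum = 0.55

0.55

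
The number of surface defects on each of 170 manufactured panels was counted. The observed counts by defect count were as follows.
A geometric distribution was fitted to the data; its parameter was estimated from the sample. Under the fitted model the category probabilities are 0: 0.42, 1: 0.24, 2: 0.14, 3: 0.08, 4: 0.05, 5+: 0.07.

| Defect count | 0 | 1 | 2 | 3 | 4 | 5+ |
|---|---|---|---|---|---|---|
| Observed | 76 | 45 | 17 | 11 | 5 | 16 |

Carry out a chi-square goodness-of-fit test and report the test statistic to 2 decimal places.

Expected counts E_i = n·p_i: 170×0.42 = 71.4, 170×0.24 = 40.8, 170×0.14 = 23.8, 170×0.08 = 13.6, 170×0.05 = 8.5, 170×0.07 = 11.9.
cat         O        E   (O−E)²/E
0          76     71.4      0.296
1          45     40.8      0.432
2          17     23.8      1.943
3          11     13.6      0.497
4           5      8.5      1.441
5+         16     11.9      1.413
Sum = 6.02

6.02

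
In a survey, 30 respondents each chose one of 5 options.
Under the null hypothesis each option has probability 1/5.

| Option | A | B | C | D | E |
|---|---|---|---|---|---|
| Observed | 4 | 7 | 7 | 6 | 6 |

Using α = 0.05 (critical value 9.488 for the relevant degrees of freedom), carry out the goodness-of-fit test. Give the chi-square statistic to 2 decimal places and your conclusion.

Expected count for each of the 5 categories: 30/5 = 6.
cat         O        E   (O−E)²/E
A           4        6      0.667
B           7        6      0.167
C           7        6      0.167
D           6        6      0.000
E           6        6      0.000
Sum = 1.00
df = 4. Since 1.00 < 9.488, we do not reject H₀.

1.00; do not reject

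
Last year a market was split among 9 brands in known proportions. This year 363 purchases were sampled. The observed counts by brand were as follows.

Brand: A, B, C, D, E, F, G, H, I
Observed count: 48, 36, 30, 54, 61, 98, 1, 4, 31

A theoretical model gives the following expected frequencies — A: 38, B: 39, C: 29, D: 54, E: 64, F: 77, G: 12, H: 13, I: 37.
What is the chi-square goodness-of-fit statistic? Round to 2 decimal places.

A: (48 − 38)²/38 = 100/38 = 2.632
B: (36 − 39)²/39 = 9/39 = 0.231
C: (30 − 29)²/29 = 1/29 = 0.034
D: (54 − 54)²/54 = 0/54 = 0.000
E: (61 − 64)²/64 = 9/64 = 0.141
F: (98 − 77)²/77 = 441/77 = 5.727
G: (1 − 12)²/12 = 121/12 = 10.083
H: (4 − 13)²/13 = 81/13 = 6.231
I: (31 − 37)²/37 = 36/37 = 0.973
Sum = 26.05

26.05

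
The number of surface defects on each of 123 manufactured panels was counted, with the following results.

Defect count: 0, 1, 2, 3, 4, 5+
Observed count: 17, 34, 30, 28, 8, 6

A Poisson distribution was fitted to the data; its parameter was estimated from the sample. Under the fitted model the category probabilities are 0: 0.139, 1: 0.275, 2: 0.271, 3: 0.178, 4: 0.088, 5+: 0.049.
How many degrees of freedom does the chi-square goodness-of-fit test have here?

There are k = 6 categories and 1 parameter estimated from the data, so df = 6 − 1 − 1 = 4.

4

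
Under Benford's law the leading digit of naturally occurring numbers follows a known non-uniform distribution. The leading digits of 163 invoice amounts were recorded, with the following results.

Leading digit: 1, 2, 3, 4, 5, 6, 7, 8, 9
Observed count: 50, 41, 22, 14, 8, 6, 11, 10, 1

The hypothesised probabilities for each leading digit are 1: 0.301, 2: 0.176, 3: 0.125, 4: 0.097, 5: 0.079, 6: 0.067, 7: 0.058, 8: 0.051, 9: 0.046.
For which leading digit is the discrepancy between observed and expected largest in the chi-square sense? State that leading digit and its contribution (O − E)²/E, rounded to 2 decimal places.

9, 5.63

Expected counts E_i = n·p_i: 163×0.301 = 49.063, 163×0.176 = 28.688, 163×0.125 = 20.375, 163×0.097 = 15.811, 163×0.079 = 12.877, 163×0.067 = 10.921, 163×0.058 = 9.454, 163×0.051 = 8.313, 163×0.046 = 7.498.
χ² = (50−49.063)²/49.063 + (41−28.688)²/28.688 + (22−20.375)²/20.375 + (14−15.811)²/15.811 + (8−12.877)²/12.877 + (6−10.921)²/10.921 + (11−9.454)²/9.454 + (10−8.313)²/8.313 + (1−7.498)²/7.498
   = 0.018 + 5.284 + 0.130 + 0.207 + 1.847 + 2.217 + 0.253 + 0.342 + 5.631
The largest term is for 9: 5.63.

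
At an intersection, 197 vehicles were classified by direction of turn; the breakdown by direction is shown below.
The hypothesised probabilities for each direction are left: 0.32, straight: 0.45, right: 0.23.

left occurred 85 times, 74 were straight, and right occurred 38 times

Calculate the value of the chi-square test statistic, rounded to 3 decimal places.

11.250

Expected counts E_i = n·p_i: 197×0.32 = 63.04, 197×0.45 = 88.65, 197×0.23 = 45.31.
cat           O        E   (O−E)²/E
left         85    63.04     7.6498
straight     74    88.65     2.4210
right        38    45.31     1.1793
Sum = 11.250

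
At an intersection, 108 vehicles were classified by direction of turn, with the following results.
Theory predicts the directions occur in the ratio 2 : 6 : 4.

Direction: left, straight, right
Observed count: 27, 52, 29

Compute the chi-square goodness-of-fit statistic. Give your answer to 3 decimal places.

5.935

Ratio total = 12. Expected counts: 108×2/12 = 18, 108×6/12 = 54, 108×4/12 = 36.
χ² = (27−18)²/18 + (52−54)²/54 + (29−36)²/36
   = 4.5000 + 0.0741 + 1.3611
Sum = 5.935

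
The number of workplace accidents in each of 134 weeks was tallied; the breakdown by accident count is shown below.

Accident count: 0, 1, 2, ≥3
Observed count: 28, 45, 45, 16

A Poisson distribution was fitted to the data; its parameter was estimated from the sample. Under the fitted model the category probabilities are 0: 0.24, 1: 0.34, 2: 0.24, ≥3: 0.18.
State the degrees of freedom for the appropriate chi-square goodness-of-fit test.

There are k = 4 categories and 1 parameter estimated from the data, so df = 4 − 1 − 1 = 2.

2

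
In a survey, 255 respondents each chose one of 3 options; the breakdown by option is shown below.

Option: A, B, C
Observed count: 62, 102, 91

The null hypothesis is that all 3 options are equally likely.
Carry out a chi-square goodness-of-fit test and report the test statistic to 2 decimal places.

Under H₀ each category has probability 1/3, so each expected count is 255/3 = 85.
A: (62 − 85)²/85 = 529/85 = 6.224
B: (102 − 85)²/85 = 289/85 = 3.400
C: (91 − 85)²/85 = 36/85 = 0.424
Sum = 10.05

10.05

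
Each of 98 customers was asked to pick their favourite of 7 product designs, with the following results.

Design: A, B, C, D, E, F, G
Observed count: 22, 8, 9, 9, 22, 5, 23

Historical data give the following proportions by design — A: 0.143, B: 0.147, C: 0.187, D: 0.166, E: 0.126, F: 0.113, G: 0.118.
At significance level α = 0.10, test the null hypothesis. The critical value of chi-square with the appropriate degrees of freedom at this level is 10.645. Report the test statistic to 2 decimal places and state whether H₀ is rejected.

37.58; reject

Expected counts E_i = n·p_i: 98×0.143 = 14.014, 98×0.147 = 14.406, 98×0.187 = 18.326, 98×0.166 = 16.268, 98×0.126 = 12.348, 98×0.113 = 11.074, 98×0.118 = 11.564.
χ² = (22−14.014)²/14.014 + (8−14.406)²/14.406 + (9−18.326)²/18.326 + (9−16.268)²/16.268 + (22−12.348)²/12.348 + (5−11.074)²/11.074 + (23−11.564)²/11.564
   = 4.551 + 2.849 + 4.746 + 3.247 + 7.545 + 3.332 + 11.309
Sum = 37.58
df = 6. Since 37.58 > 10.645, we reject H₀.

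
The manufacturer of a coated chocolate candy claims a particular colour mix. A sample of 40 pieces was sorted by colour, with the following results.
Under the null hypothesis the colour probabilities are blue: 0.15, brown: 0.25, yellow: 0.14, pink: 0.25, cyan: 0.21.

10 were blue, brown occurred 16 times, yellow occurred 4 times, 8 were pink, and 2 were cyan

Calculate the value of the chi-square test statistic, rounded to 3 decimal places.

Expected counts E_i = n·p_i: 40×0.15 = 6, 40×0.25 = 10, 40×0.14 = 5.6, 40×0.25 = 10, 40×0.21 = 8.4.
blue: (10 − 6)²/6 = 16/6 = 2.6667
brown: (16 − 10)²/10 = 36/10 = 3.6000
yellow: (4 − 5.6)²/5.6 = 2.56/5.6 = 0.4571
pink: (8 − 10)²/10 = 4/10 = 0.4000
cyan: (2 − 8.4)²/8.4 = 40.96/8.4 = 4.8762
Sum = 12.000

12.000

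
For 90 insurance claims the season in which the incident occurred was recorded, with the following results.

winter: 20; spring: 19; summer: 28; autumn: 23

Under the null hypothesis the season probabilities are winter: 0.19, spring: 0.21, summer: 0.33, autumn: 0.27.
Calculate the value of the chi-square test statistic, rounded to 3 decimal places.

Expected counts E_i = n·p_i: 90×0.19 = 17.1, 90×0.21 = 18.9, 90×0.33 = 29.7, 90×0.27 = 24.3.
χ² = (20−17.1)²/17.1 + (19−18.9)²/18.9 + (28−29.7)²/29.7 + (23−24.3)²/24.3
   = 0.4918 + 0.0005 + 0.0973 + 0.0695
Sum = 0.659

0.659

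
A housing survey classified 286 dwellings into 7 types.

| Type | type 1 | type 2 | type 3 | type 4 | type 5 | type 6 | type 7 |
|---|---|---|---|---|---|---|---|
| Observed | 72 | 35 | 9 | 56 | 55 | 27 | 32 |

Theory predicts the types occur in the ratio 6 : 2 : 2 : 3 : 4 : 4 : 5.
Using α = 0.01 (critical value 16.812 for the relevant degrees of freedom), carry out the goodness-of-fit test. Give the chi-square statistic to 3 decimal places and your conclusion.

50.876; reject

Ratio total = 26. Expected counts: 286×6/26 = 66, 286×2/26 = 22, 286×2/26 = 22, 286×3/26 = 33, 286×4/26 = 44, 286×4/26 = 44, 286×5/26 = 55.
χ² = (72−66)²/66 + (35−22)²/22 + (9−22)²/22 + (56−33)²/33 + (55−44)²/44 + (27−44)²/44 + (32−55)²/55
   = 0.5455 + 7.6818 + 7.6818 + 16.0303 + 2.7500 + 6.5682 + 9.6182
Sum = 50.876
df = 6. Since 50.876 > 16.812, we reject H₀.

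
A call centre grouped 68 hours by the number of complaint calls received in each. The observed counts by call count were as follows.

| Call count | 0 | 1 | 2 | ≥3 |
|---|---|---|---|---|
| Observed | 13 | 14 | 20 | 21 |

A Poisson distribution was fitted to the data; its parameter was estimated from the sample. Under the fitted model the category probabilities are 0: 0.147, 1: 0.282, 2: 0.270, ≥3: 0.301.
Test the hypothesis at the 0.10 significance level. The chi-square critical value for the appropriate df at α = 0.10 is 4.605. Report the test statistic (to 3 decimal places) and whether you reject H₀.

Expected counts E_i = n·p_i: 68×0.147 = 9.996, 68×0.282 = 19.176, 68×0.270 = 18.36, 68×0.301 = 20.468.
0: (13 − 9.996)²/9.996 = 9.024016/9.996 = 0.9028
1: (14 − 19.176)²/19.176 = 26.790976/19.176 = 1.3971
2: (20 − 18.36)²/18.36 = 2.6896/18.36 = 0.1465
≥3: (21 − 20.468)²/20.468 = 0.283024/20.468 = 0.0138
Sum = 2.460
df = 2. Since 2.460 < 4.605, we do not reject H₀.

2.460; do not reject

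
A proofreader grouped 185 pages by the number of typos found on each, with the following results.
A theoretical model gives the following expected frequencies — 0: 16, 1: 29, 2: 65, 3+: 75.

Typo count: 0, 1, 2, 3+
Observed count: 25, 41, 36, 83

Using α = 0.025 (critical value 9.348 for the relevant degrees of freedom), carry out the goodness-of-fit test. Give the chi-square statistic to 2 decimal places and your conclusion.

23.82; reject

cat         O        E   (O−E)²/E
0          25       16      5.063
1          41       29      4.966
2          36       65     12.938
3+         83       75      0.853
Sum = 23.82
df = 3. Since 23.82 > 9.348, we reject H₀.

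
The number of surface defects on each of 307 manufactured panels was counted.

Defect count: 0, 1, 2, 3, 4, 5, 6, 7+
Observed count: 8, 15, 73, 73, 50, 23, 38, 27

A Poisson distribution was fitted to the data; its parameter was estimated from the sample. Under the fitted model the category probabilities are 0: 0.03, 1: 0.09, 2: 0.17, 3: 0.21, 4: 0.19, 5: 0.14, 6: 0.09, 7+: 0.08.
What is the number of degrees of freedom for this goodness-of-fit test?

There are k = 8 categories and 1 parameter estimated from the data, so df = 8 − 1 − 1 = 6.

6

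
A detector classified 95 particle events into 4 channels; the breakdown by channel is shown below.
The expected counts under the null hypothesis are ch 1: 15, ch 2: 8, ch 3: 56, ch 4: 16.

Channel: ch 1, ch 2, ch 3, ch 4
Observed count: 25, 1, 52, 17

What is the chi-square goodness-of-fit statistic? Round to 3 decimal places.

χ² = (25−15)²/15 + (1−8)²/8 + (52−56)²/56 + (17−16)²/16
   = 6.6667 + 6.1250 + 0.2857 + 0.0625
Sum = 13.140

13.140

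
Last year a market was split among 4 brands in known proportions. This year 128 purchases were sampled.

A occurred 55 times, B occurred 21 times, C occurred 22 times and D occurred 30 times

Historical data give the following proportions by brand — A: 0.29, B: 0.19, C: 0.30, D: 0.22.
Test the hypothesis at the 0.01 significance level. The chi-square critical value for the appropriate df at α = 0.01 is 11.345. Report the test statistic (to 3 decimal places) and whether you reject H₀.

16.190; reject

Expected counts E_i = n·p_i: 128×0.29 = 37.12, 128×0.19 = 24.32, 128×0.30 = 38.4, 128×0.22 = 28.16.
χ² = (55−37.12)²/37.12 + (21−24.32)²/24.32 + (22−38.4)²/38.4 + (30−28.16)²/28.16
   = 8.6125 + 0.4532 + 7.0042 + 0.1202
Sum = 16.190
df = 3. Since 16.190 > 11.345, we reject H₀.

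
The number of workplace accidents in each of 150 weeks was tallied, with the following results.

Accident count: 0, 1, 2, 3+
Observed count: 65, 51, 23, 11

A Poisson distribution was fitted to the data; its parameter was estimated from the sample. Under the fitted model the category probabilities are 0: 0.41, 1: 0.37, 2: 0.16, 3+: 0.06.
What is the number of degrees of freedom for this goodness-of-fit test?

2

There are k = 4 categories and 1 parameter estimated from the data, so df = 4 − 1 − 1 = 2.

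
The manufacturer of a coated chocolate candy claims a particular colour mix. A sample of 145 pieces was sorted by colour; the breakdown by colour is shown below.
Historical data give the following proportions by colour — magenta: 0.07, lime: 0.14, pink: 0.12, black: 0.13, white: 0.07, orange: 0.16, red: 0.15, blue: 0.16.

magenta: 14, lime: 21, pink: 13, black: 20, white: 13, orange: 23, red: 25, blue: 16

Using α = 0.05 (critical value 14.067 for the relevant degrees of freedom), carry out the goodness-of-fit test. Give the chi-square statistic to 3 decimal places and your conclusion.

6.189; do not reject

Expected counts E_i = n·p_i: 145×0.07 = 10.15, 145×0.14 = 20.3, 145×0.12 = 17.4, 145×0.13 = 18.85, 145×0.07 = 10.15, 145×0.16 = 23.2, 145×0.15 = 21.75, 145×0.16 = 23.2.
magenta: (14 − 10.15)²/10.15 = 14.8225/10.15 = 1.4603
lime: (21 − 20.3)²/20.3 = 0.49/20.3 = 0.0241
pink: (13 − 17.4)²/17.4 = 19.36/17.4 = 1.1126
black: (20 − 18.85)²/18.85 = 1.3225/18.85 = 0.0702
white: (13 − 10.15)²/10.15 = 8.1225/10.15 = 0.8002
orange: (23 − 23.2)²/23.2 = 0.04/23.2 = 0.0017
red: (25 − 21.75)²/21.75 = 10.5625/21.75 = 0.4856
blue: (16 − 23.2)²/23.2 = 51.84/23.2 = 2.2345
Sum = 6.189
df = 7. Since 6.189 < 14.067, we do not reject H₀.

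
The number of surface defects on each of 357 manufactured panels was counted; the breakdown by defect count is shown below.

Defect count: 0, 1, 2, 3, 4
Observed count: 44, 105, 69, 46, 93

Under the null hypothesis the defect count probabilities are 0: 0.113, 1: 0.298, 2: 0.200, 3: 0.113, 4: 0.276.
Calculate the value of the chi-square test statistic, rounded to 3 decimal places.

Expected counts E_i = n·p_i: 357×0.113 = 40.341, 357×0.298 = 106.386, 357×0.200 = 71.4, 357×0.113 = 40.341, 357×0.276 = 98.532.
χ² = (44−40.341)²/40.341 + (105−106.386)²/106.386 + (69−71.4)²/71.4 + (46−40.341)²/40.341 + (93−98.532)²/98.532
   = 0.3319 + 0.0181 + 0.0807 + 0.7938 + 0.3106
Sum = 1.535

1.535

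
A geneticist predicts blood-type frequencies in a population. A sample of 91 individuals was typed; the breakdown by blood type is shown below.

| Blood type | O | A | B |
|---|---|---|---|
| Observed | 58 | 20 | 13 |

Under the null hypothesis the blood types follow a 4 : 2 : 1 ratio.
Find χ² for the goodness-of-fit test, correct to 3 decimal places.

2.077

Ratio total = 7. Expected counts: 91×4/7 = 52, 91×2/7 = 26, 91×1/7 = 13.
χ² = (58−52)²/52 + (20−26)²/26 + (13−13)²/13
   = 0.6923 + 1.3846 + 0.0000
Sum = 2.077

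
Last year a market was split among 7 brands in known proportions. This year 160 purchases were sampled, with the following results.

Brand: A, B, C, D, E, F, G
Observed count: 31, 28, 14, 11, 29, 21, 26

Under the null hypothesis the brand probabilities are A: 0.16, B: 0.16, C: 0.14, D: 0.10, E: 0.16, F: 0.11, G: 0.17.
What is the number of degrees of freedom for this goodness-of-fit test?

There are k = 7 categories and no parameters were estimated from the data, so df = 7 − 1 = 6.

6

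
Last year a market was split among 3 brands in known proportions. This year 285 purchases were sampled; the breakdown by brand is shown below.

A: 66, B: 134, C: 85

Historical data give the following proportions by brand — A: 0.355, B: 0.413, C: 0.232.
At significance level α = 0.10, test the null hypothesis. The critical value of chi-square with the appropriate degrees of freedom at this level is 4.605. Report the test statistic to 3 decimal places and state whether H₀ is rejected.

19.876; reject

Expected counts E_i = n·p_i: 285×0.355 = 101.175, 285×0.413 = 117.705, 285×0.232 = 66.12.
A: (66 − 101.175)²/101.175 = 1237.280625/101.175 = 12.2291
B: (134 − 117.705)²/117.705 = 265.527025/117.705 = 2.2559
C: (85 − 66.12)²/66.12 = 356.4544/66.12 = 5.3910
Sum = 19.876
df = 2. Since 19.876 > 4.605, we reject H₀.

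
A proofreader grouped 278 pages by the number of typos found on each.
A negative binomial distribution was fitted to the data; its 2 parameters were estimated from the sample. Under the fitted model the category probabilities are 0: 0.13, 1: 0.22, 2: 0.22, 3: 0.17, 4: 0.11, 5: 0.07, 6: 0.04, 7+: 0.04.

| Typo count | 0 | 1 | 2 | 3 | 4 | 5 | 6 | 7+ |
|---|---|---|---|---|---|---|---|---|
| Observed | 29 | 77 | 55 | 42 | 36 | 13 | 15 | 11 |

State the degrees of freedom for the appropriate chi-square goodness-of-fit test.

There are k = 8 categories and 2 parameters estimated from the data, so df = 8 − 1 − 2 = 5.

5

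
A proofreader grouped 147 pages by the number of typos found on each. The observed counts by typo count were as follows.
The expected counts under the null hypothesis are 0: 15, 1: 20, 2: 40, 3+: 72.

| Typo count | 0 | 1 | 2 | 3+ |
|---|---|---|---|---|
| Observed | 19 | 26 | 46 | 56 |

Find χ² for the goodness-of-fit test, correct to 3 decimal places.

cat         O        E   (O−E)²/E
0          19       15     1.0667
1          26       20     1.8000
2          46       40     0.9000
3+         56       72     3.5556
Sum = 7.322

7.322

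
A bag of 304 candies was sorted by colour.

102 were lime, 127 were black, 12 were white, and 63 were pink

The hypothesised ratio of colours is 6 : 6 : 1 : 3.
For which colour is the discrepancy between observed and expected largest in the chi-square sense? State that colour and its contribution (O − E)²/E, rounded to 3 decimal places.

white, 2.579

Ratio total = 16. Expected counts: 304×6/16 = 114, 304×6/16 = 114, 304×1/16 = 19, 304×3/16 = 57.
lime: (102 − 114)²/114 = 144/114 = 1.2632
black: (127 − 114)²/114 = 169/114 = 1.4825
white: (12 − 19)²/19 = 49/19 = 2.5789
pink: (63 − 57)²/57 = 36/57 = 0.6316
The largest term is for white: 2.579.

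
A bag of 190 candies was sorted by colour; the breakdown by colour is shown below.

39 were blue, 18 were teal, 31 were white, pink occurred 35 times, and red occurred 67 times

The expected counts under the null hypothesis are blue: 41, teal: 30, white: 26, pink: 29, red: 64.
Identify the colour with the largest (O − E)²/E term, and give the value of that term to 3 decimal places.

teal, 4.800

χ² = (39−41)²/41 + (18−30)²/30 + (31−26)²/26 + (35−29)²/29 + (67−64)²/64
   = 0.0976 + 4.8000 + 0.9615 + 1.2414 + 0.1406
The largest term is for teal: 4.800.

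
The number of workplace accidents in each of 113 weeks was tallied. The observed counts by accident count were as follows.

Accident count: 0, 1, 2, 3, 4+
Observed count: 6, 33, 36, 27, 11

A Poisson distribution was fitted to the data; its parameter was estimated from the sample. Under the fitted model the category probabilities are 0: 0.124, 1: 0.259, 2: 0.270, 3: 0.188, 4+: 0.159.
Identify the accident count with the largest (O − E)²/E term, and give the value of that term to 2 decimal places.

Expected counts E_i = n·p_i: 113×0.124 = 14.012, 113×0.259 = 29.267, 113×0.270 = 30.51, 113×0.188 = 21.244, 113×0.159 = 17.967.
χ² = (6−14.012)²/14.012 + (33−29.267)²/29.267 + (36−30.51)²/30.51 + (27−21.244)²/21.244 + (11−17.967)²/17.967
   = 4.581 + 0.476 + 0.988 + 1.560 + 2.702
The largest term is for 0: 4.58.

0, 4.58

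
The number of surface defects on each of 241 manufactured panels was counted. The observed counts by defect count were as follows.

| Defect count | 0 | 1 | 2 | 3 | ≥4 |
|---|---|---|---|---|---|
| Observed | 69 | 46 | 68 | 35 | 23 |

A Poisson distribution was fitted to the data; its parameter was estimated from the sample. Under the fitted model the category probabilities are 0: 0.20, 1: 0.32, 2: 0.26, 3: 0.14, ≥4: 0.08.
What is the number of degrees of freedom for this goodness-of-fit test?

There are k = 5 categories and 1 parameter estimated from the data, so df = 5 − 1 − 1 = 3.

3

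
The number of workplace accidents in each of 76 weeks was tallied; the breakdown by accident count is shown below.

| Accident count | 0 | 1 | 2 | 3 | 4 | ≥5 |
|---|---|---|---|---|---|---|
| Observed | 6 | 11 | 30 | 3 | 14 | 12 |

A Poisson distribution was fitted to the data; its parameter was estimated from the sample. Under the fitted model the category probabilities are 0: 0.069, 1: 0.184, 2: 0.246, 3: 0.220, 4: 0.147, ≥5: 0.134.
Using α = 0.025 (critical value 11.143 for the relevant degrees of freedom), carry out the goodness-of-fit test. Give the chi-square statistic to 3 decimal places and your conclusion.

19.878; reject

Expected counts E_i = n·p_i: 76×0.069 = 5.244, 76×0.184 = 13.984, 76×0.246 = 18.696, 76×0.220 = 16.72, 76×0.147 = 11.172, 76×0.134 = 10.184.
0: (6 − 5.244)²/5.244 = 0.571536/5.244 = 0.1090
1: (11 − 13.984)²/13.984 = 8.904256/13.984 = 0.6367
2: (30 − 18.696)²/18.696 = 127.780416/18.696 = 6.8346
3: (3 − 16.72)²/16.72 = 188.2384/16.72 = 11.2583
4: (14 − 11.172)²/11.172 = 7.997584/11.172 = 0.7159
≥5: (12 − 10.184)²/10.184 = 3.297856/10.184 = 0.3238
Sum = 19.878
df = 4. Since 19.878 > 11.143, we reject H₀.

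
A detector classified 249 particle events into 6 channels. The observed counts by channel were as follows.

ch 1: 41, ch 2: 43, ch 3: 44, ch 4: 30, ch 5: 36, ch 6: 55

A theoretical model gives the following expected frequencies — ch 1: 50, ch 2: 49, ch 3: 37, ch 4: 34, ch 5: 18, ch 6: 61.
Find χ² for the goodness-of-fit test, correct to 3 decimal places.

22.740

χ² = (41−50)²/50 + (43−49)²/49 + (44−37)²/37 + (30−34)²/34 + (36−18)²/18 + (55−61)²/61
   = 1.6200 + 0.7347 + 1.3243 + 0.4706 + 18.0000 + 0.5902
Sum = 22.740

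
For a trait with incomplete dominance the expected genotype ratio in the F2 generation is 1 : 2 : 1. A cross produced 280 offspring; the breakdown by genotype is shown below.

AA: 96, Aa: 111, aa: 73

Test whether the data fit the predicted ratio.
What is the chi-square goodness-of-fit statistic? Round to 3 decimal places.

Ratio total = 4. Expected counts: 280×1/4 = 70, 280×2/4 = 140, 280×1/4 = 70.
χ² = (96−70)²/70 + (111−140)²/140 + (73−70)²/70
   = 9.6571 + 6.0071 + 0.1286
Sum = 15.793

15.793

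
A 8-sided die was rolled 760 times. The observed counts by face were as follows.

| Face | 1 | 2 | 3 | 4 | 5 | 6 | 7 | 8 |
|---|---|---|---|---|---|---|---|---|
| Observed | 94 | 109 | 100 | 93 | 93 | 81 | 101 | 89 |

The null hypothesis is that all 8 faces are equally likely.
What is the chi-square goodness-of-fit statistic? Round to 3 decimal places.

Under H₀ each category has probability 1/8, so each expected count is 760/8 = 95.
cat         O        E   (O−E)²/E
1          94       95     0.0105
2         109       95     2.0632
3         100       95     0.2632
4          93       95     0.0421
5          93       95     0.0421
6          81       95     2.0632
7         101       95     0.3789
8          89       95     0.3789
Sum = 5.242

5.242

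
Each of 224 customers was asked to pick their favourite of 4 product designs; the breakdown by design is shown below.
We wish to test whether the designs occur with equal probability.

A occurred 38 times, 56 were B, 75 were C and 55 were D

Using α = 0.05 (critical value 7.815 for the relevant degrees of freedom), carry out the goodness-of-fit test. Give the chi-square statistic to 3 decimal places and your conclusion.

Under H₀ each category has probability 1/4, so each expected count is 224/4 = 56.
χ² = (38−56)²/56 + (56−56)²/56 + (75−56)²/56 + (55−56)²/56
   = 5.7857 + 0.0000 + 6.4464 + 0.0179
Sum = 12.250
df = 3. Since 12.250 > 7.815, we reject H₀.

12.250; reject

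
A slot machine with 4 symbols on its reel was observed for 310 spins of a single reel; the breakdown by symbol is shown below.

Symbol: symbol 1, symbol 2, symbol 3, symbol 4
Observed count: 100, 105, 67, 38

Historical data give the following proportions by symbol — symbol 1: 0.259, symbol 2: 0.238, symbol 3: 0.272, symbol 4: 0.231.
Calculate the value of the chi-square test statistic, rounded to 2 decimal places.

37.38

Expected counts E_i = n·p_i: 310×0.259 = 80.29, 310×0.238 = 73.78, 310×0.272 = 84.32, 310×0.231 = 71.61.
cat           O        E   (O−E)²/E
symbol 1    100    80.29      4.839
symbol 2    105    73.78     13.211
symbol 3     67    84.32      3.558
symbol 4     38    71.61     15.775
Sum = 37.38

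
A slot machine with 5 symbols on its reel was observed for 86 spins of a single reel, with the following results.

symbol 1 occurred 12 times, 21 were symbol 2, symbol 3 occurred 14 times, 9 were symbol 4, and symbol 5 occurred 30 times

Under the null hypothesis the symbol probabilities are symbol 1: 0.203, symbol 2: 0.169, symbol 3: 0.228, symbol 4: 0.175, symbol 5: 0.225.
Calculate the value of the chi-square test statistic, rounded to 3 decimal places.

Expected counts E_i = n·p_i: 86×0.203 = 17.458, 86×0.169 = 14.534, 86×0.228 = 19.608, 86×0.175 = 15.05, 86×0.225 = 19.35.
symbol 1: (12 − 17.458)²/17.458 = 29.789764/17.458 = 1.7064
symbol 2: (21 − 14.534)²/14.534 = 41.809156/14.534 = 2.8766
symbol 3: (14 − 19.608)²/19.608 = 31.449664/19.608 = 1.6039
symbol 4: (9 − 15.05)²/15.05 = 36.6025/15.05 = 2.4321
symbol 5: (30 − 19.35)²/19.35 = 113.4225/19.35 = 5.8616
Sum = 14.481

14.481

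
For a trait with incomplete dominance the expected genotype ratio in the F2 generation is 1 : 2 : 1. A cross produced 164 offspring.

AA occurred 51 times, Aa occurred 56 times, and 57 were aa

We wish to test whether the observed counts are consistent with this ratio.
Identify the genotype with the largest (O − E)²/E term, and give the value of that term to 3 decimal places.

Ratio total = 4. Expected counts: 164×1/4 = 41, 164×2/4 = 82, 164×1/4 = 41.
χ² = (51−41)²/41 + (56−82)²/82 + (57−41)²/41
   = 2.4390 + 8.2439 + 6.2439
The largest term is for Aa: 8.244.

Aa, 8.244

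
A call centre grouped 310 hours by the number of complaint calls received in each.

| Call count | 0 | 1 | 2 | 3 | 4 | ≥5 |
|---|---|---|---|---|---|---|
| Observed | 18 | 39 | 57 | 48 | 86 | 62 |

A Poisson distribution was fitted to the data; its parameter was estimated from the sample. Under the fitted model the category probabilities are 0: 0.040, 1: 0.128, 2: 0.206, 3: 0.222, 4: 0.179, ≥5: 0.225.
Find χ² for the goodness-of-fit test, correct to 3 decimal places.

Expected counts E_i = n·p_i: 310×0.040 = 12.4, 310×0.128 = 39.68, 310×0.206 = 63.86, 310×0.222 = 68.82, 310×0.179 = 55.49, 310×0.225 = 69.75.
cat         O        E   (O−E)²/E
0          18     12.4     2.5290
1          39    39.68     0.0117
2          57    63.86     0.7369
3          48    68.82     6.2986
4          86    55.49    16.7753
≥5         62    69.75     0.8611
Sum = 27.213

27.213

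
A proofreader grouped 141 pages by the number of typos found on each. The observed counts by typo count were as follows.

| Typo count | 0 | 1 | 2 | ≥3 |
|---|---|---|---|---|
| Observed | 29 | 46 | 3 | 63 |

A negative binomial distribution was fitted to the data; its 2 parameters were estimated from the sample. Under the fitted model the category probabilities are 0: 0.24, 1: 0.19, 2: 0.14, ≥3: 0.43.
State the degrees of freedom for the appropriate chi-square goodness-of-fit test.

1

There are k = 4 categories and 2 parameters estimated from the data, so df = 4 − 1 − 2 = 1.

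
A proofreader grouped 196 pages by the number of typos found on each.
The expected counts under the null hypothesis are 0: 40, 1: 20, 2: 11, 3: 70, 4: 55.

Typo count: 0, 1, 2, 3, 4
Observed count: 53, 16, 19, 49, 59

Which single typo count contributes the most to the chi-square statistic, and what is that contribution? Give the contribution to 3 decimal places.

cat         O        E   (O−E)²/E
0          53       40     4.2250
1          16       20     0.8000
2          19       11     5.8182
3          49       70     6.3000
4          59       55     0.2909
The largest term is for 3: 6.300.

3, 6.300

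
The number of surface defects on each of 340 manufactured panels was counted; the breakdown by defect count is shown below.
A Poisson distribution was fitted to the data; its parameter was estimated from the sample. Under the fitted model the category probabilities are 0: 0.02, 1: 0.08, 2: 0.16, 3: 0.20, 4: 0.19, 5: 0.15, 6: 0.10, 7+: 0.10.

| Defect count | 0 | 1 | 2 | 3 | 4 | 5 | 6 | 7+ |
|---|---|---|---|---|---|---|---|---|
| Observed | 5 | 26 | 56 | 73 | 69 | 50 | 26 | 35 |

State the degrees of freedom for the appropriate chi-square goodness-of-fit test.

There are k = 8 categories and 1 parameter estimated from the data, so df = 8 − 1 − 1 = 6.

6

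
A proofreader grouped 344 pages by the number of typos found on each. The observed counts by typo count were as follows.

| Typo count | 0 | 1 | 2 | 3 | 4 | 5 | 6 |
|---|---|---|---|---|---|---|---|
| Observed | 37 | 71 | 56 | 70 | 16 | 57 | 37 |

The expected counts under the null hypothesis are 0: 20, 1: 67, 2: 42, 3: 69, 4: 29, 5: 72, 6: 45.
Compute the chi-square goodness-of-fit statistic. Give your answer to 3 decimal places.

29.745

χ² = (37−20)²/20 + (71−67)²/67 + (56−42)²/42 + (70−69)²/69 + (16−29)²/29 + (57−72)²/72 + (37−45)²/45
   = 14.4500 + 0.2388 + 4.6667 + 0.0145 + 5.8276 + 3.1250 + 1.4222
Sum = 29.745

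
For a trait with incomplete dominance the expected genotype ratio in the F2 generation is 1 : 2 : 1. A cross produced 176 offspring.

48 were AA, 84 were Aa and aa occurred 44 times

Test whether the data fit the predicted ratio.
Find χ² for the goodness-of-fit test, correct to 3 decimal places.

Ratio total = 4. Expected counts: 176×1/4 = 44, 176×2/4 = 88, 176×1/4 = 44.
cat         O        E   (O−E)²/E
AA         48       44     0.3636
Aa         84       88     0.1818
aa         44       44     0.0000
Sum = 0.545

0.545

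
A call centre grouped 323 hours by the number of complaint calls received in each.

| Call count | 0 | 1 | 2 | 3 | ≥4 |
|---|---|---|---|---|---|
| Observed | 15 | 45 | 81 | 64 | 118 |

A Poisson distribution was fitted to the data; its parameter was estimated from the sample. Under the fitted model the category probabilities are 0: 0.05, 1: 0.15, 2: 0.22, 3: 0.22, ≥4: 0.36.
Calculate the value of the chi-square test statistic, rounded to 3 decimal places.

Expected counts E_i = n·p_i: 323×0.05 = 16.15, 323×0.15 = 48.45, 323×0.22 = 71.06, 323×0.22 = 71.06, 323×0.36 = 116.28.
0: (15 − 16.15)²/16.15 = 1.3225/16.15 = 0.0819
1: (45 − 48.45)²/48.45 = 11.9025/48.45 = 0.2457
2: (81 − 71.06)²/71.06 = 98.8036/71.06 = 1.3904
3: (64 − 71.06)²/71.06 = 49.8436/71.06 = 0.7014
≥4: (118 − 116.28)²/116.28 = 2.9584/116.28 = 0.0254
Sum = 2.445

2.445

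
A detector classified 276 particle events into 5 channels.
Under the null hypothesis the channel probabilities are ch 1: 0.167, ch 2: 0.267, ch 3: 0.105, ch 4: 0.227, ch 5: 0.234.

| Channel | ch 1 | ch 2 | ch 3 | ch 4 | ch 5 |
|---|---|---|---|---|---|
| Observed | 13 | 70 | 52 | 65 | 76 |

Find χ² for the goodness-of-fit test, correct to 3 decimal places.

44.335

Expected counts E_i = n·p_i: 276×0.167 = 46.092, 276×0.267 = 73.692, 276×0.105 = 28.98, 276×0.227 = 62.652, 276×0.234 = 64.584.
cat         O        E   (O−E)²/E
ch 1       13   46.092    23.7586
ch 2       70   73.692     0.1850
ch 3       52    28.98    18.2857
ch 4       65   62.652     0.0880
ch 5       76   64.584     2.0179
Sum = 44.335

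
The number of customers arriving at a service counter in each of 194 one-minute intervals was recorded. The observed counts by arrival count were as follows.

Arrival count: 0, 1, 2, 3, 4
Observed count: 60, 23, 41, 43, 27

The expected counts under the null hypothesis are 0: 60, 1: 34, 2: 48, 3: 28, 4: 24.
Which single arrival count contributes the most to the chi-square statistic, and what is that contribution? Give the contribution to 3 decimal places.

0: (60 − 60)²/60 = 0/60 = 0.0000
1: (23 − 34)²/34 = 121/34 = 3.5588
2: (41 − 48)²/48 = 49/48 = 1.0208
3: (43 − 28)²/28 = 225/28 = 8.0357
4: (27 − 24)²/24 = 9/24 = 0.3750
The largest term is for 3: 8.036.

3, 8.036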